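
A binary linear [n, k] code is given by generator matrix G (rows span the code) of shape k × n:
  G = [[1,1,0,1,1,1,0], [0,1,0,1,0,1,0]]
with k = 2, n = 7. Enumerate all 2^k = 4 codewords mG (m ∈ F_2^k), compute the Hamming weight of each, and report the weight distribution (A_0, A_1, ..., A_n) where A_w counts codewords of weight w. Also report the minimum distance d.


Weight distribution: A_0 = 1, A_2 = 1, A_3 = 1, A_5 = 1. Minimum distance d = 2.

Enumerate all 2^2 = 4 messages m ∈ F_2^2.
For each, compute codeword c = mG in F_2^7, then tally its weight.
  m = 00 → c = 0000000, weight = 0.
  m = 10 → c = 1101110, weight = 5.
  m = 01 → c = 0101010, weight = 3.
  m = 11 → c = 1000100, weight = 2.
Tally weights:
  weight 0: 1 codewords.
  weight 2: 1 codewords.
  weight 3: 1 codewords.
  weight 5: 1 codewords.
Minimum distance d = smallest w > 0 with A_w > 0 = 2.
Sanity: Σ A_w = 4 = 2^2 = 4 ✓.


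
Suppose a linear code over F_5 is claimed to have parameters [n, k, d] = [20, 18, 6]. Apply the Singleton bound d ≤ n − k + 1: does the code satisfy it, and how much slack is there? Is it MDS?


Singleton RHS = n − k + 1 = 3, slack = -3, bound violated (no such code; not MDS).

Singleton bound: d ≤ n − k + 1.
Here n = 20, k = 18, so n − k + 1 = 3.
Given d = 6, check d ≤ 3: NO.
Slack = (n − k + 1) − d = -3.
The slack is negative: d = 6 exceeds n − k + 1 = 3 by 3, so the Singleton bound is violated and no linear [20, 18, 6]_5 code can exist. In particular it is not MDS (MDS requires d = n − k + 1 exactly).
Description: the claimed parameters are [20, 18, 6]_5; such a code would be impossible (violates the Singleton bound).


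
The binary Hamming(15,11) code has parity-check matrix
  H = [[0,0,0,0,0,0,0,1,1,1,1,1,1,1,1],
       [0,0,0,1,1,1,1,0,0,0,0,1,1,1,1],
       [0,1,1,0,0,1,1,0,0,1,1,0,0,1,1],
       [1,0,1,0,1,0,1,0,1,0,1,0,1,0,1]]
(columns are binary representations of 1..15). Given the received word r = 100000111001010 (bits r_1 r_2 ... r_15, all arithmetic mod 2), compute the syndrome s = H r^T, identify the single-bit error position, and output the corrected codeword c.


s = (0, 1, 0, 1)^T, error position = 5, corrected codeword c = 100010111001010

Compute s = H r^T mod 2 one row at a time:
  s_1 = 1 + 1 + 0 + 0 + 1 + 0 + 1 + 0 = 4 ≡ 0 (mod 2).
  s_2 = 0 + 0 + 0 + 1 + 1 + 0 + 1 + 0 = 3 ≡ 1 (mod 2).
  s_3 = 0 + 0 + 0 + 1 + 0 + 0 + 1 + 0 = 2 ≡ 0 (mod 2).
  s_4 = 1 + 0 + 0 + 1 + 1 + 0 + 0 + 0 = 3 ≡ 1 (mod 2).
s = (0, 1, 0, 1)^T — this equals column 5 of H (binary 0101), so error is at position 5.
Correct: flip bit 5 of r = 100000111001010 to get c = 100010111001010.


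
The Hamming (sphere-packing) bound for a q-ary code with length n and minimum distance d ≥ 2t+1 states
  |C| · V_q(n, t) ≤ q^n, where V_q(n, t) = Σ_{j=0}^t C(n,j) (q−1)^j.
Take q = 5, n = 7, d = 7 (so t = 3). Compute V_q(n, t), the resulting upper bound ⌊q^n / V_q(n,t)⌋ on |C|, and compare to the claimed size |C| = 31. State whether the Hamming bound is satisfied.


V_q(n, t) = 2605, q^n = 78125, Hamming bound = 29, |C| = 31 > bound (violated).

Step 1: Compute V_q(n, t) = Σ_{j=0}^3 C(n, j) (q−1)^j.
  j = 0: C(7,0)·(4)^0 = 1·1 = 1.
  j = 1: C(7,1)·(4)^1 = 7·4 = 28.
  j = 2: C(7,2)·(4)^2 = 21·16 = 336.
  j = 3: C(7,3)·(4)^3 = 35·64 = 2240.
  V_q(n, t) = 1 + 28 + 336 + 2240 = 2605.
Step 2: q^n = 5^7 = 78125.
Step 3: Hamming bound ⌊q^n / V_q(n,t)⌋ = ⌊78125/2605⌋ = 29.
Step 4: Compare |C| = 31 to 29: violated.
The claimed |C| lies above the Hamming bound, so no 5-ary code of length 7 with d ≥ 7 can have 31 codewords.


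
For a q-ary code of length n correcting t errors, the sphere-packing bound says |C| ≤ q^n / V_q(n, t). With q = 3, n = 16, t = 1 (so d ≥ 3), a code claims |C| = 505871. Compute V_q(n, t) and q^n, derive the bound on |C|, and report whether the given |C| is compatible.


V_q(n, t) = 33, q^n = 43046721, Hamming bound = 1304446, |C| = 505871 ≤ bound (satisfied).

Step 1: Compute V_q(n, t) = Σ_{j=0}^1 C(n, j) (q−1)^j.
  j = 0: C(16,0)·(2)^0 = 1·1 = 1.
  j = 1: C(16,1)·(2)^1 = 16·2 = 32.
  V_q(n, t) = 1 + 32 = 33.
Step 2: q^n = 3^16 = 43046721.
Step 3: Hamming bound ⌊q^n / V_q(n,t)⌋ = ⌊43046721/33⌋ = 1304446.
Step 4: Compare |C| = 505871 to 1304446: satisfied.
The claimed |C| lies below the Hamming bound.


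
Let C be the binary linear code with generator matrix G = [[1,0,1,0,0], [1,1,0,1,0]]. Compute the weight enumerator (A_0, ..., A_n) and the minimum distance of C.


Weight distribution: A_0 = 1, A_2 = 1, A_3 = 2. Minimum distance d = 2.

Enumerate all 2^2 = 4 messages m ∈ F_2^2.
For each, compute codeword c = mG in F_2^5, then tally its weight.
  m = 00 → c = 00000, weight = 0.
  m = 10 → c = 10100, weight = 2.
  m = 01 → c = 11010, weight = 3.
  m = 11 → c = 01110, weight = 3.
Tally weights:
  weight 0: 1 codewords.
  weight 2: 1 codewords.
  weight 3: 2 codewords.
Minimum distance d = smallest w > 0 with A_w > 0 = 2.
Sanity: Σ A_w = 4 = 2^2 = 4 ✓.


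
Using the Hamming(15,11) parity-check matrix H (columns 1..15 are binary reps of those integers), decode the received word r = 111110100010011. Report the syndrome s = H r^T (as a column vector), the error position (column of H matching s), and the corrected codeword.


s = (1, 1, 0, 0)^T, error position = 12, corrected codeword c = 111110100011011

Compute s = H r^T mod 2 one row at a time:
  s_1 = 0 + 0 + 0 + 1 + 0 + 0 + 1 + 1 = 3 ≡ 1 (mod 2).
  s_2 = 1 + 1 + 0 + 1 + 0 + 0 + 1 + 1 = 5 ≡ 1 (mod 2).
  s_3 = 1 + 1 + 0 + 1 + 0 + 1 + 1 + 1 = 6 ≡ 0 (mod 2).
  s_4 = 1 + 1 + 1 + 1 + 0 + 1 + 0 + 1 = 6 ≡ 0 (mod 2).
s = (1, 1, 0, 0)^T — this equals column 12 of H (binary 1100), so error is at position 12.
Correct: flip bit 12 of r = 111110100010011 to get c = 111110100011011.


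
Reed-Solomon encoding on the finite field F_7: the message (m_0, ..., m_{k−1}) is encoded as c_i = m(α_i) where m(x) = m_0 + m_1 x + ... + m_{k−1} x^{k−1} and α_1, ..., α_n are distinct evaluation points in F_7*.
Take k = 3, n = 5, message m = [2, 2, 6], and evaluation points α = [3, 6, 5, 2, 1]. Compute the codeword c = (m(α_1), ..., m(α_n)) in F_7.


c = [6, 6, 1, 2, 3]

Message polynomial: m(x) = 2 + 2·x + 6·x^2 (mod 7).
For each evaluation point α_i, compute m(α_i) mod 7:
  α_1 = 3: Horner steps 6 → 6 → 6, so m(3) = 6.
  α_2 = 6: Horner steps 6 → 3 → 6, so m(6) = 6.
  α_3 = 5: Horner steps 6 → 4 → 1, so m(5) = 1.
  α_4 = 2: Horner steps 6 → 0 → 2, so m(2) = 2.
  α_5 = 1: Horner steps 6 → 1 → 3, so m(1) = 3.
Codeword c = [6, 6, 1, 2, 3] ∈ F_7^5.


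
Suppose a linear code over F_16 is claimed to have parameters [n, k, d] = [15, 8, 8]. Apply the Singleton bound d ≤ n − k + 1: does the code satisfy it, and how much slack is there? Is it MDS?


Singleton RHS = n − k + 1 = 8, slack = 0, bound satisfied, MDS.

Singleton bound: d ≤ n − k + 1.
Here n = 15, k = 8, so n − k + 1 = 8.
Given d = 8, check d ≤ 8: YES.
Slack = (n − k + 1) − d = 0.
The code is MDS (slack = 0).
Description: the claimed parameters are [15, 8, 8]_16; such a code would be MDS (meets Singleton bound).


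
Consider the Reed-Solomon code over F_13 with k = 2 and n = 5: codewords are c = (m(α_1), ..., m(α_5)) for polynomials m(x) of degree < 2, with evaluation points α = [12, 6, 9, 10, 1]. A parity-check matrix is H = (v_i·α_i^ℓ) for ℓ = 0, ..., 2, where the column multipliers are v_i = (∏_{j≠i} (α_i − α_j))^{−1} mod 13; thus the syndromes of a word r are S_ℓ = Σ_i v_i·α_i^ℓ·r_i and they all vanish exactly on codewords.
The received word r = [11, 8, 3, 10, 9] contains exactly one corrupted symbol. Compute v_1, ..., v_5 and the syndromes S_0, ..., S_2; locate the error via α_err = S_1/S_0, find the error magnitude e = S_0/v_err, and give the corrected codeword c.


S = (11, 11, 11), error at position 5, error magnitude e = 10, c = [11, 8, 3, 10, 12].

Step 1: column multipliers v_i = (∏_{j≠i}(α_i − α_j))^{−1} mod 13.
  i = 1 (α = 12): (12−6)(12−9)(12−10)(12−1) = 6·3·2·11 = 396 ≡ 6, so v_1 = 6^{−1} = 11 (mod 13).
  i = 2 (α = 6): (6−12)(6−9)(6−10)(6−1) = (−6)·(−3)·(−4)·5 = −360 ≡ 4, so v_2 = 4^{−1} = 10 (mod 13).
  i = 3 (α = 9): (9−12)(9−6)(9−10)(9−1) = (−3)·3·(−1)·8 = 72 ≡ 7, so v_3 = 7^{−1} = 2 (mod 13).
  i = 4 (α = 10): (10−12)(10−6)(10−9)(10−1) = (−2)·4·1·9 = −72 ≡ 6, so v_4 = 6^{−1} = 11 (mod 13).
  i = 5 (α = 1): (1−12)(1−6)(1−9)(1−10) = (−11)·(−5)·(−8)·(−9) = 3960 ≡ 8, so v_5 = 8^{−1} = 5 (mod 13).
  v = [11, 10, 2, 11, 5].
Step 2: syndromes of r = [11, 8, 3, 10, 9] (all sums mod 13).
  S_0 = Σ v_i r_i = 11·11 + 10·8 + 2·3 + 11·10 + 5·9 = 362 ≡ 11.
  S_1 = Σ v_i α_i r_i = 11·12·11 + 10·6·8 + 2·9·3 + 11·10·10 + 5·1·9 = 3131 ≡ 11.
  α_i^2 mod 13 = [1, 10, 3, 9, 1].
  S_2 = Σ v_i α_i^2 r_i = 11·1·11 + 10·10·8 + 2·3·3 + 11·9·10 + 5·1·9 = 1974 ≡ 11.
  S = (11, 11, 11) ≠ 0, so r is not a codeword (an error is present).
Step 3: locate the error. For a single error e at position i, S_ℓ = v_i·e·α_i^ℓ, so α_err = S_1/S_0.
  S_0^{−1} = 11^{−1} = 6 (mod 13), so α_err = 11·6 = 66 ≡ 1 = α_5. Error position i = 5.
  Consistency check: S_2/S_1 = 11·6 = 66 ≡ 1 = α_err ✓ (single-error assumption holds).
Step 4: error magnitude e = S_0/v_5 = S_0·∏_{j≠5}(α_5 − α_j) = 11·8 = 88 ≡ 10 (mod 13).
Step 5: correct position 5: c_5 = r_5 − e = 9 − 10 ≡ 12 (mod 13). Hence c = [11, 8, 3, 10, 12].
  Check: interpolating c through the α_i gives m(x) = 5 + 7·x (degree < 2) with m(α_i) = c_i for every i, so c is indeed a codeword.


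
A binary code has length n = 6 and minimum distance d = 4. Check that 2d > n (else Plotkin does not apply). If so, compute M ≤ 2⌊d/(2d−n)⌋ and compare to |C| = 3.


Plotkin bound M ≤ 4; given |C| = 3 ≤ bound (satisfied).

Check applicability: 2d = 8, n = 6.
2d − n = 2 > 0, so Plotkin applies.
Compute d/(2d−n) = 4/2 ≈ 2.0000.
⌊d/(2d−n)⌋ = 2.
Plotkin bound: M ≤ 2·2 = 4.
Given |C| = 3, check: satisfied.
This |C| is below the Plotkin bound.


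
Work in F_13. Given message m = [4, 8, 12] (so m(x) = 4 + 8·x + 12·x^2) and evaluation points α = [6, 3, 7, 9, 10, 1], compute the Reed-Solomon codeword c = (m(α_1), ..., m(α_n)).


c = [3, 6, 11, 8, 10, 11]

Message polynomial: m(x) = 4 + 8·x + 12·x^2 (mod 13).
For each evaluation point α_i, compute m(α_i) mod 13:
  α_1 = 6: Horner steps 12 → 2 → 3, so m(6) = 3.
  α_2 = 3: Horner steps 12 → 5 → 6, so m(3) = 6.
  α_3 = 7: Horner steps 12 → 1 → 11, so m(7) = 11.
  α_4 = 9: Horner steps 12 → 12 → 8, so m(9) = 8.
  α_5 = 10: Horner steps 12 → 11 → 10, so m(10) = 10.
  α_6 = 1: Horner steps 12 → 7 → 11, so m(1) = 11.
Codeword c = [3, 6, 11, 8, 10, 11] ∈ F_13^6.


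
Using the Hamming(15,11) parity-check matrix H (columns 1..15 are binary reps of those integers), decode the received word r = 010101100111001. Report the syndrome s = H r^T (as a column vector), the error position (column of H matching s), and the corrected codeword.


s = (0, 1, 0, 1)^T, error position = 5, corrected codeword c = 010111100111001

Compute s = H r^T mod 2 one row at a time:
  s_1 = 0 + 0 + 1 + 1 + 1 + 0 + 0 + 1 = 4 ≡ 0 (mod 2).
  s_2 = 1 + 0 + 1 + 1 + 1 + 0 + 0 + 1 = 5 ≡ 1 (mod 2).
  s_3 = 1 + 0 + 1 + 1 + 1 + 1 + 0 + 1 = 6 ≡ 0 (mod 2).
  s_4 = 0 + 0 + 0 + 1 + 0 + 1 + 0 + 1 = 3 ≡ 1 (mod 2).
s = (0, 1, 0, 1)^T — this equals column 5 of H (binary 0101), so error is at position 5.
Correct: flip bit 5 of r = 010101100111001 to get c = 010111100111001.


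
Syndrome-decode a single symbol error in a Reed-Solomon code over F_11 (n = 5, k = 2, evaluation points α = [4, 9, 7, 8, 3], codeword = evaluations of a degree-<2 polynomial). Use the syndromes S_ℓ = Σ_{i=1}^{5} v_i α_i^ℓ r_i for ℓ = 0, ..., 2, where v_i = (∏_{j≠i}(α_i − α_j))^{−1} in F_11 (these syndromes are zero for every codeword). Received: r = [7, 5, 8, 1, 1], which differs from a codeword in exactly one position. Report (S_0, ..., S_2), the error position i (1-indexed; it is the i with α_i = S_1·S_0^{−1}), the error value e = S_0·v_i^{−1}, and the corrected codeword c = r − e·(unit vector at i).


S = (2, 6, 7), error at position 5, error magnitude e = 9, c = [7, 5, 8, 1, 3].

Step 1: column multipliers v_i = (∏_{j≠i}(α_i − α_j))^{−1} mod 11.
  i = 1 (α = 4): (4−9)(4−7)(4−8)(4−3) = (−5)·(−3)·(−4)·1 = −60 ≡ 6, so v_1 = 6^{−1} = 2 (mod 11).
  i = 2 (α = 9): (9−4)(9−7)(9−8)(9−3) = 5·2·1·6 = 60 ≡ 5, so v_2 = 5^{−1} = 9 (mod 11).
  i = 3 (α = 7): (7−4)(7−9)(7−8)(7−3) = 3·(−2)·(−1)·4 = 24 ≡ 2, so v_3 = 2^{−1} = 6 (mod 11).
  i = 4 (α = 8): (8−4)(8−9)(8−7)(8−3) = 4·(−1)·1·5 = −20 ≡ 2, so v_4 = 2^{−1} = 6 (mod 11).
  i = 5 (α = 3): (3−4)(3−9)(3−7)(3−8) = (−1)·(−6)·(−4)·(−5) = 120 ≡ 10, so v_5 = 10^{−1} = 10 (mod 11).
  v = [2, 9, 6, 6, 10].
Step 2: syndromes of r = [7, 5, 8, 1, 1] (all sums mod 11).
  S_0 = Σ v_i r_i = 2·7 + 9·5 + 6·8 + 6·1 + 10·1 = 123 ≡ 2.
  S_1 = Σ v_i α_i r_i = 2·4·7 + 9·9·5 + 6·7·8 + 6·8·1 + 10·3·1 = 875 ≡ 6.
  α_i^2 mod 11 = [5, 4, 5, 9, 9].
  S_2 = Σ v_i α_i^2 r_i = 2·5·7 + 9·4·5 + 6·5·8 + 6·9·1 + 10·9·1 = 634 ≡ 7.
  S = (2, 6, 7) ≠ 0, so r is not a codeword (an error is present).
Step 3: locate the error. For a single error e at position i, S_ℓ = v_i·e·α_i^ℓ, so α_err = S_1/S_0.
  S_0^{−1} = 2^{−1} = 6 (mod 11), so α_err = 6·6 = 36 ≡ 3 = α_5. Error position i = 5.
  Consistency check: S_2/S_1 = 7·2 = 14 ≡ 3 = α_err ✓ (single-error assumption holds).
Step 4: error magnitude e = S_0/v_5 = S_0·∏_{j≠5}(α_5 − α_j) = 2·10 = 20 ≡ 9 (mod 11).
Step 5: correct position 5: c_5 = r_5 − e = 1 − 9 ≡ 3 (mod 11). Hence c = [7, 5, 8, 1, 3].
  Check: interpolating c through the α_i gives m(x) = 2 + 4·x (degree < 2) with m(α_i) = c_i for every i, so c is indeed a codeword.


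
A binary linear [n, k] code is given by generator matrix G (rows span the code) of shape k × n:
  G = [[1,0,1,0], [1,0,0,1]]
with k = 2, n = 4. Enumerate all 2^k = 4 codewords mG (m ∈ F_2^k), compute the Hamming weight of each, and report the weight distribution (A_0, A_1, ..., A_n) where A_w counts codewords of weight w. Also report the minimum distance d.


Weight distribution: A_0 = 1, A_2 = 3. Minimum distance d = 2.

Enumerate all 2^2 = 4 messages m ∈ F_2^2.
For each, compute codeword c = mG in F_2^4, then tally its weight.
  m = 00 → c = 0000, weight = 0.
  m = 10 → c = 1010, weight = 2.
  m = 01 → c = 1001, weight = 2.
  m = 11 → c = 0011, weight = 2.
Tally weights:
  weight 0: 1 codewords.
  weight 2: 3 codewords.
Minimum distance d = smallest w > 0 with A_w > 0 = 2.
Sanity: Σ A_w = 4 = 2^2 = 4 ✓.


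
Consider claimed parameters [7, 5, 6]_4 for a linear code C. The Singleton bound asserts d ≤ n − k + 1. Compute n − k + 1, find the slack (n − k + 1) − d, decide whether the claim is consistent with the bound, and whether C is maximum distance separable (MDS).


Singleton RHS = n − k + 1 = 3, slack = -3, bound violated (no such code; not MDS).

Singleton bound: d ≤ n − k + 1.
Here n = 7, k = 5, so n − k + 1 = 3.
Given d = 6, check d ≤ 3: NO.
Slack = (n − k + 1) − d = -3.
The slack is negative: d = 6 exceeds n − k + 1 = 3 by 3, so the Singleton bound is violated and no linear [7, 5, 6]_4 code can exist. In particular it is not MDS (MDS requires d = n − k + 1 exactly).
Description: the claimed parameters are [7, 5, 6]_4; such a code would be impossible (violates the Singleton bound).


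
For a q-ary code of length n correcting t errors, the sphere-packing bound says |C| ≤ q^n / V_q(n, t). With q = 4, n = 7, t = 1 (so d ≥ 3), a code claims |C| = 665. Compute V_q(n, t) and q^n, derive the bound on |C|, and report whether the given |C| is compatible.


V_q(n, t) = 22, q^n = 16384, Hamming bound = 744, |C| = 665 ≤ bound (satisfied).

Step 1: Compute V_q(n, t) = Σ_{j=0}^1 C(n, j) (q−1)^j.
  j = 0: C(7,0)·(3)^0 = 1·1 = 1.
  j = 1: C(7,1)·(3)^1 = 7·3 = 21.
  V_q(n, t) = 1 + 21 = 22.
Step 2: q^n = 4^7 = 16384.
Step 3: Hamming bound ⌊q^n / V_q(n,t)⌋ = ⌊16384/22⌋ = 744.
Step 4: Compare |C| = 665 to 744: satisfied.
The claimed |C| lies below the Hamming bound.


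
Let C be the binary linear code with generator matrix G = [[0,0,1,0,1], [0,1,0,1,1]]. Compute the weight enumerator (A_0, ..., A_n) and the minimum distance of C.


Weight distribution: A_0 = 1, A_2 = 1, A_3 = 2. Minimum distance d = 2.

Enumerate all 2^2 = 4 messages m ∈ F_2^2.
For each, compute codeword c = mG in F_2^5, then tally its weight.
  m = 00 → c = 00000, weight = 0.
  m = 10 → c = 00101, weight = 2.
  m = 01 → c = 01011, weight = 3.
  m = 11 → c = 01110, weight = 3.
Tally weights:
  weight 0: 1 codewords.
  weight 2: 1 codewords.
  weight 3: 2 codewords.
Minimum distance d = smallest w > 0 with A_w > 0 = 2.
Sanity: Σ A_w = 4 = 2^2 = 4 ✓.


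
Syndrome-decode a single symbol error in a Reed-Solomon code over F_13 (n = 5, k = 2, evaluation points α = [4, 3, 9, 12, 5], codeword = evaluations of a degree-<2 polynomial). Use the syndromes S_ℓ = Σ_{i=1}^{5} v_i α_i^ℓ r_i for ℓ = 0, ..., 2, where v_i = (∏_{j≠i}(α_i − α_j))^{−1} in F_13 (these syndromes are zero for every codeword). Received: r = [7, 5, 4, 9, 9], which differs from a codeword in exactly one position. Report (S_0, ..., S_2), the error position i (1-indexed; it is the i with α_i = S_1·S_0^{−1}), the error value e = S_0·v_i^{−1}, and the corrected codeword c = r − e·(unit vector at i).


S = (3, 10, 3), error at position 4, error magnitude e = 12, c = [7, 5, 4, 10, 9].

Step 1: column multipliers v_i = (∏_{j≠i}(α_i − α_j))^{−1} mod 13.
  i = 1 (α = 4): (4−3)(4−9)(4−12)(4−5) = 1·(−5)·(−8)·(−1) = −40 ≡ 12, so v_1 = 12^{−1} = 12 (mod 13).
  i = 2 (α = 3): (3−4)(3−9)(3−12)(3−5) = (−1)·(−6)·(−9)·(−2) = 108 ≡ 4, so v_2 = 4^{−1} = 10 (mod 13).
  i = 3 (α = 9): (9−4)(9−3)(9−12)(9−5) = 5·6·(−3)·4 = −360 ≡ 4, so v_3 = 4^{−1} = 10 (mod 13).
  i = 4 (α = 12): (12−4)(12−3)(12−9)(12−5) = 8·9·3·7 = 1512 ≡ 4, so v_4 = 4^{−1} = 10 (mod 13).
  i = 5 (α = 5): (5−4)(5−3)(5−9)(5−12) = 1·2·(−4)·(−7) = 56 ≡ 4, so v_5 = 4^{−1} = 10 (mod 13).
  v = [12, 10, 10, 10, 10].
Step 2: syndromes of r = [7, 5, 4, 9, 9] (all sums mod 13).
  S_0 = Σ v_i r_i = 12·7 + 10·5 + 10·4 + 10·9 + 10·9 = 354 ≡ 3.
  S_1 = Σ v_i α_i r_i = 12·4·7 + 10·3·5 + 10·9·4 + 10·12·9 + 10·5·9 = 2376 ≡ 10.
  α_i^2 mod 13 = [3, 9, 3, 1, 12].
  S_2 = Σ v_i α_i^2 r_i = 12·3·7 + 10·9·5 + 10·3·4 + 10·1·9 + 10·12·9 = 1992 ≡ 3.
  S = (3, 10, 3) ≠ 0, so r is not a codeword (an error is present).
Step 3: locate the error. For a single error e at position i, S_ℓ = v_i·e·α_i^ℓ, so α_err = S_1/S_0.
  S_0^{−1} = 3^{−1} = 9 (mod 13), so α_err = 10·9 = 90 ≡ 12 = α_4. Error position i = 4.
  Consistency check: S_2/S_1 = 3·4 = 12 ≡ 12 = α_err ✓ (single-error assumption holds).
Step 4: error magnitude e = S_0/v_4 = S_0·∏_{j≠4}(α_4 − α_j) = 3·4 = 12 ≡ 12 (mod 13).
Step 5: correct position 4: c_4 = r_4 − e = 9 − 12 ≡ 10 (mod 13). Hence c = [7, 5, 4, 10, 9].
  Check: interpolating c through the α_i gives m(x) = 12 + 2·x (degree < 2) with m(α_i) = c_i for every i, so c is indeed a codeword.


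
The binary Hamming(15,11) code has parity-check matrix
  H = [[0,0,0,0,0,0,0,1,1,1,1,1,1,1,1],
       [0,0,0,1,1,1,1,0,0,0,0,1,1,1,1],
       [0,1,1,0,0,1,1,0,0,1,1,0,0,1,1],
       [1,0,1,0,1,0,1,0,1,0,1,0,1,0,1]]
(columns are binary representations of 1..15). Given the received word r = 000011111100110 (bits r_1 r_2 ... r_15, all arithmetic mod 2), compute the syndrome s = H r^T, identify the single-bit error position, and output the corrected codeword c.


s = (1, 1, 0, 0)^T, error position = 12, corrected codeword c = 000011111101110

Compute s = H r^T mod 2 one row at a time:
  s_1 = 1 + 1 + 1 + 0 + 0 + 1 + 1 + 0 = 5 ≡ 1 (mod 2).
  s_2 = 0 + 1 + 1 + 1 + 0 + 1 + 1 + 0 = 5 ≡ 1 (mod 2).
  s_3 = 0 + 0 + 1 + 1 + 1 + 0 + 1 + 0 = 4 ≡ 0 (mod 2).
  s_4 = 0 + 0 + 1 + 1 + 1 + 0 + 1 + 0 = 4 ≡ 0 (mod 2).
s = (1, 1, 0, 0)^T — this equals column 12 of H (binary 1100), so error is at position 12.
Correct: flip bit 12 of r = 000011111100110 to get c = 000011111101110.


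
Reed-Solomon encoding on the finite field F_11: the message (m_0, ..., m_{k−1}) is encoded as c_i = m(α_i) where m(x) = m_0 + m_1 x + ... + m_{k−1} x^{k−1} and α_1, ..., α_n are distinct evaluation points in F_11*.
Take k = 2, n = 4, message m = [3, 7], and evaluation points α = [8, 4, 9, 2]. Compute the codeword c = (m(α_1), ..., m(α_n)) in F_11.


c = [4, 9, 0, 6]

Message polynomial: m(x) = 3 + 7·x (mod 11).
For each evaluation point α_i, compute m(α_i) mod 11:
  α_1 = 8: Horner steps 7 → 4, so m(8) = 4.
  α_2 = 4: Horner steps 7 → 9, so m(4) = 9.
  α_3 = 9: Horner steps 7 → 0, so m(9) = 0.
  α_4 = 2: Horner steps 7 → 6, so m(2) = 6.
Codeword c = [4, 9, 0, 6] ∈ F_11^4.


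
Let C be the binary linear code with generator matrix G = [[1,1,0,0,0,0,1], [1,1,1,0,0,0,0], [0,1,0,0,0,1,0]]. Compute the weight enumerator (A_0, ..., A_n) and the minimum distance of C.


Weight distribution: A_0 = 1, A_2 = 2, A_3 = 4, A_4 = 1. Minimum distance d = 2.

Enumerate all 2^3 = 8 messages m ∈ F_2^3.
For each, compute codeword c = mG in F_2^7, then tally its weight.
  m = 000 → c = 0000000, weight = 0.
  m = 100 → c = 1100001, weight = 3.
  m = 010 → c = 1110000, weight = 3.
  m = 110 → c = 0010001, weight = 2.
  m = 001 → c = 0100010, weight = 2.
  m = 101 → c = 1000011, weight = 3.
  m = 011 → c = 1010010, weight = 3.
  m = 111 → c = 0110011, weight = 4.
Tally weights:
  weight 0: 1 codewords.
  weight 2: 2 codewords.
  weight 3: 4 codewords.
  weight 4: 1 codewords.
Minimum distance d = smallest w > 0 with A_w > 0 = 2.
Sanity: Σ A_w = 8 = 2^3 = 8 ✓.


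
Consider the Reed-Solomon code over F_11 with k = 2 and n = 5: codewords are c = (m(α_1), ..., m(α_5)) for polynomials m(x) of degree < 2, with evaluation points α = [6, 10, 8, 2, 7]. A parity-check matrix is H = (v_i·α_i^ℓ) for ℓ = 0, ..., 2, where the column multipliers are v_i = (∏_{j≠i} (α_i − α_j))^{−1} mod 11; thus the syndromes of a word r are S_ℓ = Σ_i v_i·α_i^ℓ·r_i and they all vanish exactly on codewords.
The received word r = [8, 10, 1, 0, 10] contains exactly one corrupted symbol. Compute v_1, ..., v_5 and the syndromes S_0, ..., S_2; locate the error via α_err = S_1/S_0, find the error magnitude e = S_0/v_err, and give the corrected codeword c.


S = (1, 10, 1), error at position 2, error magnitude e = 5, c = [8, 5, 1, 0, 10].

Step 1: column multipliers v_i = (∏_{j≠i}(α_i − α_j))^{−1} mod 11.
  i = 1 (α = 6): (6−10)(6−8)(6−2)(6−7) = (−4)·(−2)·4·(−1) = −32 ≡ 1, so v_1 = 1^{−1} = 1 (mod 11).
  i = 2 (α = 10): (10−6)(10−8)(10−2)(10−7) = 4·2·8·3 = 192 ≡ 5, so v_2 = 5^{−1} = 9 (mod 11).
  i = 3 (α = 8): (8−6)(8−10)(8−2)(8−7) = 2·(−2)·6·1 = −24 ≡ 9, so v_3 = 9^{−1} = 5 (mod 11).
  i = 4 (α = 2): (2−6)(2−10)(2−8)(2−7) = (−4)·(−8)·(−6)·(−5) = 960 ≡ 3, so v_4 = 3^{−1} = 4 (mod 11).
  i = 5 (α = 7): (7−6)(7−10)(7−8)(7−2) = 1·(−3)·(−1)·5 = 15 ≡ 4, so v_5 = 4^{−1} = 3 (mod 11).
  v = [1, 9, 5, 4, 3].
Step 2: syndromes of r = [8, 10, 1, 0, 10] (all sums mod 11).
  S_0 = Σ v_i r_i = 1·8 + 9·10 + 5·1 + 4·0 + 3·10 = 133 ≡ 1.
  S_1 = Σ v_i α_i r_i = 1·6·8 + 9·10·10 + 5·8·1 + 4·2·0 + 3·7·10 = 1198 ≡ 10.
  α_i^2 mod 11 = [3, 1, 9, 4, 5].
  S_2 = Σ v_i α_i^2 r_i = 1·3·8 + 9·1·10 + 5·9·1 + 4·4·0 + 3·5·10 = 309 ≡ 1.
  S = (1, 10, 1) ≠ 0, so r is not a codeword (an error is present).
Step 3: locate the error. For a single error e at position i, S_ℓ = v_i·e·α_i^ℓ, so α_err = S_1/S_0.
  S_0^{−1} = 1^{−1} = 1 (mod 11), so α_err = 10·1 = 10 ≡ 10 = α_2. Error position i = 2.
  Consistency check: S_2/S_1 = 1·10 = 10 ≡ 10 = α_err ✓ (single-error assumption holds).
Step 4: error magnitude e = S_0/v_2 = S_0·∏_{j≠2}(α_2 − α_j) = 1·5 = 5 ≡ 5 (mod 11).
Step 5: correct position 2: c_2 = r_2 − e = 10 − 5 ≡ 5 (mod 11). Hence c = [8, 5, 1, 0, 10].
  Check: interpolating c through the α_i gives m(x) = 7 + 2·x (degree < 2) with m(α_i) = c_i for every i, so c is indeed a codeword.


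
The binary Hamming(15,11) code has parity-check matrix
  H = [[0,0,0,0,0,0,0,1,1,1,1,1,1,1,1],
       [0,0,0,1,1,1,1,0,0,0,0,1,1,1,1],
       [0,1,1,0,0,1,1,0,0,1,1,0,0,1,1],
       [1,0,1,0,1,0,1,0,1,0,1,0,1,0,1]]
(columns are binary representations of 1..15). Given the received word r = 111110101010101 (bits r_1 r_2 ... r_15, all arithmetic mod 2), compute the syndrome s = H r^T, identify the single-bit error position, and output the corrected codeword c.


s = (0, 1, 1, 0)^T, error position = 6, corrected codeword c = 111111101010101

Compute s = H r^T mod 2 one row at a time:
  s_1 = 0 + 1 + 0 + 1 + 0 + 1 + 0 + 1 = 4 ≡ 0 (mod 2).
  s_2 = 1 + 1 + 0 + 1 + 0 + 1 + 0 + 1 = 5 ≡ 1 (mod 2).
  s_3 = 1 + 1 + 0 + 1 + 0 + 1 + 0 + 1 = 5 ≡ 1 (mod 2).
  s_4 = 1 + 1 + 1 + 1 + 1 + 1 + 1 + 1 = 8 ≡ 0 (mod 2).
s = (0, 1, 1, 0)^T — this equals column 6 of H (binary 0110), so error is at position 6.
Correct: flip bit 6 of r = 111110101010101 to get c = 111111101010101.


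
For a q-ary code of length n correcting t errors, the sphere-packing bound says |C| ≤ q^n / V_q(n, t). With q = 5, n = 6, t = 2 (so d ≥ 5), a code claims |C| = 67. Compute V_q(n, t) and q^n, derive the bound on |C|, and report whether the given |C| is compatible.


V_q(n, t) = 265, q^n = 15625, Hamming bound = 58, |C| = 67 > bound (violated).

Step 1: Compute V_q(n, t) = Σ_{j=0}^2 C(n, j) (q−1)^j.
  j = 0: C(6,0)·(4)^0 = 1·1 = 1.
  j = 1: C(6,1)·(4)^1 = 6·4 = 24.
  j = 2: C(6,2)·(4)^2 = 15·16 = 240.
  V_q(n, t) = 1 + 24 + 240 = 265.
Step 2: q^n = 5^6 = 15625.
Step 3: Hamming bound ⌊q^n / V_q(n,t)⌋ = ⌊15625/265⌋ = 58.
Step 4: Compare |C| = 67 to 58: violated.
The claimed |C| lies above the Hamming bound, so no 5-ary code of length 6 with d ≥ 5 can have 67 codewords.


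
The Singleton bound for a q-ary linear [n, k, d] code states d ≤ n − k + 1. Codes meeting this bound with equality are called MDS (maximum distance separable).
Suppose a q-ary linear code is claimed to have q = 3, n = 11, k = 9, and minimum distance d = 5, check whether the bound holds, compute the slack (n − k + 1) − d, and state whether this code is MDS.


Singleton RHS = n − k + 1 = 3, slack = -2, bound violated (no such code; not MDS).

Singleton bound: d ≤ n − k + 1.
Here n = 11, k = 9, so n − k + 1 = 3.
Given d = 5, check d ≤ 3: NO.
Slack = (n − k + 1) − d = -2.
The slack is negative: d = 5 exceeds n − k + 1 = 3 by 2, so the Singleton bound is violated and no linear [11, 9, 5]_3 code can exist. In particular it is not MDS (MDS requires d = n − k + 1 exactly).
Description: the claimed parameters are [11, 9, 5]_3; such a code would be impossible (violates the Singleton bound).


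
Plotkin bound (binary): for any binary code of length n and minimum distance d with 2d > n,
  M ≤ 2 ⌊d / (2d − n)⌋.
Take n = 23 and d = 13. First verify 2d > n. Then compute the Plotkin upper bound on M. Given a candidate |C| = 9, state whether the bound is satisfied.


Plotkin bound M ≤ 8; given |C| = 9 > bound (violated).

Check applicability: 2d = 26, n = 23.
2d − n = 3 > 0, so Plotkin applies.
Compute d/(2d−n) = 13/3 ≈ 4.3333.
⌊d/(2d−n)⌋ = 4.
Plotkin bound: M ≤ 2·4 = 8.
Given |C| = 9, check: VIOLATED.
This |C| is above the Plotkin bound, so no binary code with n = 23, d = 13 and 9 codewords exists.


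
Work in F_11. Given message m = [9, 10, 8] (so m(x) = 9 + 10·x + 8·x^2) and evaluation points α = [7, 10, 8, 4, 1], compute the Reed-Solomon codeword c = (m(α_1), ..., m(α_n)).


c = [9, 7, 7, 1, 5]

Message polynomial: m(x) = 9 + 10·x + 8·x^2 (mod 11).
For each evaluation point α_i, compute m(α_i) mod 11:
  α_1 = 7: Horner steps 8 → 0 → 9, so m(7) = 9.
  α_2 = 10: Horner steps 8 → 2 → 7, so m(10) = 7.
  α_3 = 8: Horner steps 8 → 8 → 7, so m(8) = 7.
  α_4 = 4: Horner steps 8 → 9 → 1, so m(4) = 1.
  α_5 = 1: Horner steps 8 → 7 → 5, so m(1) = 5.
Codeword c = [9, 7, 7, 1, 5] ∈ F_11^5.


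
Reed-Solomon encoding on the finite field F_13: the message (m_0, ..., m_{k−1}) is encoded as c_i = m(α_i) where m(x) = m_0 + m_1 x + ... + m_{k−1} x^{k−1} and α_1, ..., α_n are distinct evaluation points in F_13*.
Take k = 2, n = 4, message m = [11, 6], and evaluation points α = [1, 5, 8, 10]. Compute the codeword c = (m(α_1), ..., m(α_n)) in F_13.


c = [4, 2, 7, 6]

Message polynomial: m(x) = 11 + 6·x (mod 13).
For each evaluation point α_i, compute m(α_i) mod 13:
  α_1 = 1: Horner steps 6 → 4, so m(1) = 4.
  α_2 = 5: Horner steps 6 → 2, so m(5) = 2.
  α_3 = 8: Horner steps 6 → 7, so m(8) = 7.
  α_4 = 10: Horner steps 6 → 6, so m(10) = 6.
Codeword c = [4, 2, 7, 6] ∈ F_13^4.


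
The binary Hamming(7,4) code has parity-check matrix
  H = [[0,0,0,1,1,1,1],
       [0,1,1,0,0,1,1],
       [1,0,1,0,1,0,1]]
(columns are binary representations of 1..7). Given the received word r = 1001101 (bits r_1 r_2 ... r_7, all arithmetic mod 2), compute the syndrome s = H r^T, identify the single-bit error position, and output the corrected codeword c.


s = (1, 1, 1)^T, error position = 7, corrected codeword c = 1001100

Compute s = H r^T mod 2 one row at a time:
  s_1 = 1 + 1 + 0 + 1 = 3 ≡ 1 (mod 2).
  s_2 = 0 + 0 + 0 + 1 = 1 ≡ 1 (mod 2).
  s_3 = 1 + 0 + 1 + 1 = 3 ≡ 1 (mod 2).
s = (1, 1, 1)^T — this equals column 7 of H (binary 111), so error is at position 7.
Correct: flip bit 7 of r = 1001101 to get c = 1001100.


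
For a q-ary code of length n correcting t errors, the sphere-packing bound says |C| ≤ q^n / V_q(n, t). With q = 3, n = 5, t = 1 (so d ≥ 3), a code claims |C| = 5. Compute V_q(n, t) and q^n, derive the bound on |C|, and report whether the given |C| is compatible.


V_q(n, t) = 11, q^n = 243, Hamming bound = 22, |C| = 5 ≤ bound (satisfied).

Step 1: Compute V_q(n, t) = Σ_{j=0}^1 C(n, j) (q−1)^j.
  j = 0: C(5,0)·(2)^0 = 1·1 = 1.
  j = 1: C(5,1)·(2)^1 = 5·2 = 10.
  V_q(n, t) = 1 + 10 = 11.
Step 2: q^n = 3^5 = 243.
Step 3: Hamming bound ⌊q^n / V_q(n,t)⌋ = ⌊243/11⌋ = 22.
Step 4: Compare |C| = 5 to 22: satisfied.
The claimed |C| lies below the Hamming bound.


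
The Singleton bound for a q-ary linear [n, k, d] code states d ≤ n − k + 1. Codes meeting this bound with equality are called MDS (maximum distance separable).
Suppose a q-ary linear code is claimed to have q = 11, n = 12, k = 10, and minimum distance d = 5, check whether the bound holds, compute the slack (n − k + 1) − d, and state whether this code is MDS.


Singleton RHS = n − k + 1 = 3, slack = -2, bound violated (no such code; not MDS).

Singleton bound: d ≤ n − k + 1.
Here n = 12, k = 10, so n − k + 1 = 3.
Given d = 5, check d ≤ 3: NO.
Slack = (n − k + 1) − d = -2.
The slack is negative: d = 5 exceeds n − k + 1 = 3 by 2, so the Singleton bound is violated and no linear [12, 10, 5]_11 code can exist. In particular it is not MDS (MDS requires d = n − k + 1 exactly).
Description: the claimed parameters are [12, 10, 5]_11; such a code would be impossible (violates the Singleton bound).


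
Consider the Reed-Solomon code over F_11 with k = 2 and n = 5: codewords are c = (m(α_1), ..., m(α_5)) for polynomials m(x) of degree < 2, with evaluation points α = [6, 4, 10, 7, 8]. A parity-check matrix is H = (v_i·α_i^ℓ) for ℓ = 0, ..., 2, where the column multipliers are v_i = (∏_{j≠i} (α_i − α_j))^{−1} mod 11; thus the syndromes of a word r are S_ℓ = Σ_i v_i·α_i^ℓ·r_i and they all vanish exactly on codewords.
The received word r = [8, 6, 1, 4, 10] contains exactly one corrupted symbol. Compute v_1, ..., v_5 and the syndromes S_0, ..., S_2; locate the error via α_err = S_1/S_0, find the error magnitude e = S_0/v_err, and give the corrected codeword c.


S = (8, 1, 7), error at position 4, error magnitude e = 6, c = [8, 6, 1, 9, 10].

Step 1: column multipliers v_i = (∏_{j≠i}(α_i − α_j))^{−1} mod 11.
  i = 1 (α = 6): (6−4)(6−10)(6−7)(6−8) = 2·(−4)·(−1)·(−2) = −16 ≡ 6, so v_1 = 6^{−1} = 2 (mod 11).
  i = 2 (α = 4): (4−6)(4−10)(4−7)(4−8) = (−2)·(−6)·(−3)·(−4) = 144 ≡ 1, so v_2 = 1^{−1} = 1 (mod 11).
  i = 3 (α = 10): (10−6)(10−4)(10−7)(10−8) = 4·6·3·2 = 144 ≡ 1, so v_3 = 1^{−1} = 1 (mod 11).
  i = 4 (α = 7): (7−6)(7−4)(7−10)(7−8) = 1·3·(−3)·(−1) = 9 ≡ 9, so v_4 = 9^{−1} = 5 (mod 11).
  i = 5 (α = 8): (8−6)(8−4)(8−10)(8−7) = 2·4·(−2)·1 = −16 ≡ 6, so v_5 = 6^{−1} = 2 (mod 11).
  v = [2, 1, 1, 5, 2].
Step 2: syndromes of r = [8, 6, 1, 4, 10] (all sums mod 11).
  S_0 = Σ v_i r_i = 2·8 + 1·6 + 1·1 + 5·4 + 2·10 = 63 ≡ 8.
  S_1 = Σ v_i α_i r_i = 2·6·8 + 1·4·6 + 1·10·1 + 5·7·4 + 2·8·10 = 430 ≡ 1.
  α_i^2 mod 11 = [3, 5, 1, 5, 9].
  S_2 = Σ v_i α_i^2 r_i = 2·3·8 + 1·5·6 + 1·1·1 + 5·5·4 + 2·9·10 = 359 ≡ 7.
  S = (8, 1, 7) ≠ 0, so r is not a codeword (an error is present).
Step 3: locate the error. For a single error e at position i, S_ℓ = v_i·e·α_i^ℓ, so α_err = S_1/S_0.
  S_0^{−1} = 8^{−1} = 7 (mod 11), so α_err = 1·7 = 7 ≡ 7 = α_4. Error position i = 4.
  Consistency check: S_2/S_1 = 7·1 = 7 ≡ 7 = α_err ✓ (single-error assumption holds).
Step 4: error magnitude e = S_0/v_4 = S_0·∏_{j≠4}(α_4 − α_j) = 8·9 = 72 ≡ 6 (mod 11).
Step 5: correct position 4: c_4 = r_4 − e = 4 − 6 ≡ 9 (mod 11). Hence c = [8, 6, 1, 9, 10].
  Check: interpolating c through the α_i gives m(x) = 2 + 1·x (degree < 2) with m(α_i) = c_i for every i, so c is indeed a codeword.


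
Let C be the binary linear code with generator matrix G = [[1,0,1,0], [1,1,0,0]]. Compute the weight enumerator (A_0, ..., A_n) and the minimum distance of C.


Weight distribution: A_0 = 1, A_2 = 3. Minimum distance d = 2.

Enumerate all 2^2 = 4 messages m ∈ F_2^2.
For each, compute codeword c = mG in F_2^4, then tally its weight.
  m = 00 → c = 0000, weight = 0.
  m = 10 → c = 1010, weight = 2.
  m = 01 → c = 1100, weight = 2.
  m = 11 → c = 0110, weight = 2.
Tally weights:
  weight 0: 1 codewords.
  weight 2: 3 codewords.
Minimum distance d = smallest w > 0 with A_w > 0 = 2.
Sanity: Σ A_w = 4 = 2^2 = 4 ✓.


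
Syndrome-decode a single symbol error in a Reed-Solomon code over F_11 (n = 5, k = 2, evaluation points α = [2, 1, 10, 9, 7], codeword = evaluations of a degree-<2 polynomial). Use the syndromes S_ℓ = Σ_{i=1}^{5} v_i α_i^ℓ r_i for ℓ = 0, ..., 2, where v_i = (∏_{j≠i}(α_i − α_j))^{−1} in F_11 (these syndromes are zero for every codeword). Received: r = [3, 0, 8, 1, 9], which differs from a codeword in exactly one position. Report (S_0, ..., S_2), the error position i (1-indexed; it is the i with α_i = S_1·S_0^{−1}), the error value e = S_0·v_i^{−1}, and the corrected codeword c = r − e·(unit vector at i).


S = (3, 6, 1), error at position 1, error magnitude e = 7, c = [7, 0, 8, 1, 9].

Step 1: column multipliers v_i = (∏_{j≠i}(α_i − α_j))^{−1} mod 11.
  i = 1 (α = 2): (2−1)(2−10)(2−9)(2−7) = 1·(−8)·(−7)·(−5) = −280 ≡ 6, so v_1 = 6^{−1} = 2 (mod 11).
  i = 2 (α = 1): (1−2)(1−10)(1−9)(1−7) = (−1)·(−9)·(−8)·(−6) = 432 ≡ 3, so v_2 = 3^{−1} = 4 (mod 11).
  i = 3 (α = 10): (10−2)(10−1)(10−9)(10−7) = 8·9·1·3 = 216 ≡ 7, so v_3 = 7^{−1} = 8 (mod 11).
  i = 4 (α = 9): (9−2)(9−1)(9−10)(9−7) = 7·8·(−1)·2 = −112 ≡ 9, so v_4 = 9^{−1} = 5 (mod 11).
  i = 5 (α = 7): (7−2)(7−1)(7−10)(7−9) = 5·6·(−3)·(−2) = 180 ≡ 4, so v_5 = 4^{−1} = 3 (mod 11).
  v = [2, 4, 8, 5, 3].
Step 2: syndromes of r = [3, 0, 8, 1, 9] (all sums mod 11).
  S_0 = Σ v_i r_i = 2·3 + 4·0 + 8·8 + 5·1 + 3·9 = 102 ≡ 3.
  S_1 = Σ v_i α_i r_i = 2·2·3 + 4·1·0 + 8·10·8 + 5·9·1 + 3·7·9 = 886 ≡ 6.
  α_i^2 mod 11 = [4, 1, 1, 4, 5].
  S_2 = Σ v_i α_i^2 r_i = 2·4·3 + 4·1·0 + 8·1·8 + 5·4·1 + 3·5·9 = 243 ≡ 1.
  S = (3, 6, 1) ≠ 0, so r is not a codeword (an error is present).
Step 3: locate the error. For a single error e at position i, S_ℓ = v_i·e·α_i^ℓ, so α_err = S_1/S_0.
  S_0^{−1} = 3^{−1} = 4 (mod 11), so α_err = 6·4 = 24 ≡ 2 = α_1. Error position i = 1.
  Consistency check: S_2/S_1 = 1·2 = 2 ≡ 2 = α_err ✓ (single-error assumption holds).
Step 4: error magnitude e = S_0/v_1 = S_0·∏_{j≠1}(α_1 − α_j) = 3·6 = 18 ≡ 7 (mod 11).
Step 5: correct position 1: c_1 = r_1 − e = 3 − 7 ≡ 7 (mod 11). Hence c = [7, 0, 8, 1, 9].
  Check: interpolating c through the α_i gives m(x) = 4 + 7·x (degree < 2) with m(α_i) = c_i for every i, so c is indeed a codeword.


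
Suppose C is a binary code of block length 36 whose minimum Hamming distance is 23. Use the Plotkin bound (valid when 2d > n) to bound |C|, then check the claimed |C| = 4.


Plotkin bound M ≤ 4; given |C| = 4 ≤ bound (satisfied).

Check applicability: 2d = 46, n = 36.
2d − n = 10 > 0, so Plotkin applies.
Compute d/(2d−n) = 23/10 ≈ 2.3000.
⌊d/(2d−n)⌋ = 2.
Plotkin bound: M ≤ 2·2 = 4.
Given |C| = 4, check: satisfied.
This |C| is at the Plotkin bound.


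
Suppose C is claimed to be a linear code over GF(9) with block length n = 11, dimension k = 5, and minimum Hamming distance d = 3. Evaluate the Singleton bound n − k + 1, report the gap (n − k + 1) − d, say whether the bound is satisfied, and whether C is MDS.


Singleton RHS = n − k + 1 = 7, slack = 4, bound satisfied, not MDS.

Singleton bound: d ≤ n − k + 1.
Here n = 11, k = 5, so n − k + 1 = 7.
Given d = 3, check d ≤ 7: YES.
Slack = (n − k + 1) − d = 4.
The code is NOT MDS (slack = 4 > 0).
Description: the claimed parameters are [11, 5, 3]_9; such a code would be non-MDS.


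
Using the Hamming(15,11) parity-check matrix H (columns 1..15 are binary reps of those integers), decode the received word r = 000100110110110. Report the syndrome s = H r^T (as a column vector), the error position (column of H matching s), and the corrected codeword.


s = (1, 0, 0, 1)^T, error position = 9, corrected codeword c = 000100111110110

Compute s = H r^T mod 2 one row at a time:
  s_1 = 1 + 0 + 1 + 1 + 0 + 1 + 1 + 0 = 5 ≡ 1 (mod 2).
  s_2 = 1 + 0 + 0 + 1 + 0 + 1 + 1 + 0 = 4 ≡ 0 (mod 2).
  s_3 = 0 + 0 + 0 + 1 + 1 + 1 + 1 + 0 = 4 ≡ 0 (mod 2).
  s_4 = 0 + 0 + 0 + 1 + 0 + 1 + 1 + 0 = 3 ≡ 1 (mod 2).
s = (1, 0, 0, 1)^T — this equals column 9 of H (binary 1001), so error is at position 9.
Correct: flip bit 9 of r = 000100110110110 to get c = 000100111110110.


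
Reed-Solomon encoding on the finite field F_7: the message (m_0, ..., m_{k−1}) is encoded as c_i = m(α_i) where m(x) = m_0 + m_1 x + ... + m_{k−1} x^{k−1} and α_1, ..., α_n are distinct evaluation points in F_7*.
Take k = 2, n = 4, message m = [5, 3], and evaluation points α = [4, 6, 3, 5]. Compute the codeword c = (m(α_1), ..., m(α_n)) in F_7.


c = [3, 2, 0, 6]

Message polynomial: m(x) = 5 + 3·x (mod 7).
For each evaluation point α_i, compute m(α_i) mod 7:
  α_1 = 4: Horner steps 3 → 3, so m(4) = 3.
  α_2 = 6: Horner steps 3 → 2, so m(6) = 2.
  α_3 = 3: Horner steps 3 → 0, so m(3) = 0.
  α_4 = 5: Horner steps 3 → 6, so m(5) = 6.
Codeword c = [3, 2, 0, 6] ∈ F_7^4.


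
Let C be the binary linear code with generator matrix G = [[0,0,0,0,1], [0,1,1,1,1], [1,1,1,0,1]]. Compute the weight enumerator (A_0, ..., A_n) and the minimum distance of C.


Weight distribution: A_0 = 1, A_1 = 1, A_2 = 1, A_3 = 3, A_4 = 2. Minimum distance d = 1.

Enumerate all 2^3 = 8 messages m ∈ F_2^3.
For each, compute codeword c = mG in F_2^5, then tally its weight.
  m = 000 → c = 00000, weight = 0.
  m = 100 → c = 00001, weight = 1.
  m = 010 → c = 01111, weight = 4.
  m = 110 → c = 01110, weight = 3.
  m = 001 → c = 11101, weight = 4.
  m = 101 → c = 11100, weight = 3.
  m = 011 → c = 10010, weight = 2.
  m = 111 → c = 10011, weight = 3.
Tally weights:
  weight 0: 1 codewords.
  weight 1: 1 codewords.
  weight 2: 1 codewords.
  weight 3: 3 codewords.
  weight 4: 2 codewords.
Minimum distance d = smallest w > 0 with A_w > 0 = 1.
Sanity: Σ A_w = 8 = 2^3 = 8 ✓.
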